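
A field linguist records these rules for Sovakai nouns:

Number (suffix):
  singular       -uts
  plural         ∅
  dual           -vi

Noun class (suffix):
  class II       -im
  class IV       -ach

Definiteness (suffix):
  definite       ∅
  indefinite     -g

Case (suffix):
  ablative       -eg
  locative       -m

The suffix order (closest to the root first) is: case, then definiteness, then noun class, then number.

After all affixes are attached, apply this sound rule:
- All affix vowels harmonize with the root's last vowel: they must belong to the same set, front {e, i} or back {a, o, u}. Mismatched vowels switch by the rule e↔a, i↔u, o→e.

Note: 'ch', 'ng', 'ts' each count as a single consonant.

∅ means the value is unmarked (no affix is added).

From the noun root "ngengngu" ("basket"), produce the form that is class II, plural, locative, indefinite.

ngengngumgum

Attach case locative -m → ngengngum.
Attach definiteness indefinite -g → ngengngumg.
Attach noun class class II -im → ngengngumgim.
number = plural: zero marking, form stays ngengngumgim.
Apply vowel harmony: ngengngumgim → ngengngumgum.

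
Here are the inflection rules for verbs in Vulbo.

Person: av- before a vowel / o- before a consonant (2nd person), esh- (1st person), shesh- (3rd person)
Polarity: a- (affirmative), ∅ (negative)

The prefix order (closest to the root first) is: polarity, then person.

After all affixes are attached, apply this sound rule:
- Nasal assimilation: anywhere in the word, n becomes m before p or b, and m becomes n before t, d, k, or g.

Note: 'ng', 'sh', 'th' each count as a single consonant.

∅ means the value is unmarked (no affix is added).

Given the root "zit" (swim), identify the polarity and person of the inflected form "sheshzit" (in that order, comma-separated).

Segment: shesh-zit.
polarity: ∅ → negative.
person: shesh- → 3rd person.

negative, 3rd person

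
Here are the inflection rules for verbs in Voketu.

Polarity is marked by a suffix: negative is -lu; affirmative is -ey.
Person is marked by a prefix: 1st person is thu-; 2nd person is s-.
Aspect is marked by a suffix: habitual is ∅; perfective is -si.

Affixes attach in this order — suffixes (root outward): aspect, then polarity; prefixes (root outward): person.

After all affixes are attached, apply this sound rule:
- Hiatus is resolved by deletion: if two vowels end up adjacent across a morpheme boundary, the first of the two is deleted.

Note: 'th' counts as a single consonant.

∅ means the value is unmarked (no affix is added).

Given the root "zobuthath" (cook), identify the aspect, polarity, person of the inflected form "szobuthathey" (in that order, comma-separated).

Segment: s-zobuthath-ey.
aspect: ∅ → habitual.
polarity: -ey → affirmative.
person: s- → 2nd person.

habitual, affirmative, 2nd person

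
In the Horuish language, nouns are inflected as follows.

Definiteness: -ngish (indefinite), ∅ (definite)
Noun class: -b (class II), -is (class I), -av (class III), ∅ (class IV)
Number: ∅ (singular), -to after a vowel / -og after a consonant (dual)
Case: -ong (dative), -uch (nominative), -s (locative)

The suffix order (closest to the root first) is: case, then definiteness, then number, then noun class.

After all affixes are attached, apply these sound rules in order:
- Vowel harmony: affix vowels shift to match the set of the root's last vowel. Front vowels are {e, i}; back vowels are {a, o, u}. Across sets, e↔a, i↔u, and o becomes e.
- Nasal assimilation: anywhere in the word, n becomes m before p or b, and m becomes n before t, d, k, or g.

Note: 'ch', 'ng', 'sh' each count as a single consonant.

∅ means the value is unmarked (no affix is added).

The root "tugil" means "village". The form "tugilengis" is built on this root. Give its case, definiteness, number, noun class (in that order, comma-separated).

Segment: tugil-ong-is.
case: -ong → dative.
definiteness: ∅ → definite.
number: ∅ → singular.
noun class: -is → class I.

dative, definite, singular, class I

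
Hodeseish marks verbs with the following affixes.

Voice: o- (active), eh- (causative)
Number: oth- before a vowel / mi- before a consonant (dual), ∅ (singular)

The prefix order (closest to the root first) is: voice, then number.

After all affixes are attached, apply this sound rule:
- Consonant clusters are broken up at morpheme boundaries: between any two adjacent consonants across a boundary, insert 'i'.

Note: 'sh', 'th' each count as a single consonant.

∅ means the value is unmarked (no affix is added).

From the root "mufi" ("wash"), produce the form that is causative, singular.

Attach voice causative eh- → ehmufi.
number = singular: zero marking, form stays ehmufi.
Apply epenthesis: ehmufi → ehimufi.

ehimufi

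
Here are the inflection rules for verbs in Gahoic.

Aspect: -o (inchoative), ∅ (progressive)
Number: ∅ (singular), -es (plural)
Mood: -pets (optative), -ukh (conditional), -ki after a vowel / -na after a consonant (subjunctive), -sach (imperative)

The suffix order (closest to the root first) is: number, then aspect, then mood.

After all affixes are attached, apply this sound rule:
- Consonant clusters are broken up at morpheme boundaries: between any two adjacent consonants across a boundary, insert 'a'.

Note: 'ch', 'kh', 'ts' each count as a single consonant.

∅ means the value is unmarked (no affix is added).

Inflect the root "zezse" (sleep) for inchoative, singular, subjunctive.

zezseoki

number = singular: zero marking, form stays zezse.
Attach aspect inchoative -o → zezseo.
Attach mood subjunctive -ki (after vowel 'o') → zezseoki.
Epenthesis: no change.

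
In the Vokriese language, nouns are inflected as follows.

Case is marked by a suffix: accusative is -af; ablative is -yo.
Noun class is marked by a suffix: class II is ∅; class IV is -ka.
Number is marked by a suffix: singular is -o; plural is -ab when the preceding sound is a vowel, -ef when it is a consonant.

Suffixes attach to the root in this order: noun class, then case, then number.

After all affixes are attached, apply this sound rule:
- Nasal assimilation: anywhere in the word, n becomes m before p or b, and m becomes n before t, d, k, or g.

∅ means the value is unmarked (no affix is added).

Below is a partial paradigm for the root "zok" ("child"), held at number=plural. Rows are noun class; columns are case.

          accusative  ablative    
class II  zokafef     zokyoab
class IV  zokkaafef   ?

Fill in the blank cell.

zokkayoab

Attach noun class class IV -ka → zokka.
Attach case ablative -yo → zokkayo.
Attach number plural -ab (after vowel 'o') → zokkayoab.
Nasal assimilation: no change.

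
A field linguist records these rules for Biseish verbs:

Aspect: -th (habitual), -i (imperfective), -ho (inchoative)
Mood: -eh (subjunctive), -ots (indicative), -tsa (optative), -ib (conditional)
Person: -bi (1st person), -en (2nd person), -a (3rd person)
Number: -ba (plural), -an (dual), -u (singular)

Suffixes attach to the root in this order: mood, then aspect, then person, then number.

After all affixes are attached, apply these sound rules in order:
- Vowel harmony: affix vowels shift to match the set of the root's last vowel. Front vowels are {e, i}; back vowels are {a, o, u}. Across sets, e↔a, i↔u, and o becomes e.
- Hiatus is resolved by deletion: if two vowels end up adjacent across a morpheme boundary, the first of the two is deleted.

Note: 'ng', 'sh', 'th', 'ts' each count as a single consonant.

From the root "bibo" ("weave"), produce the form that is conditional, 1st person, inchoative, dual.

bibubhoban

Attach mood conditional -ib → biboib.
Attach aspect inchoative -ho → biboibho.
Attach person 1st person -bi → biboibhobi.
Attach number dual -an → biboibhobian.
Apply vowel harmony: biboibhobian → biboubhobuan.
Apply vowel deletion: biboubhobuan → bibubhoban.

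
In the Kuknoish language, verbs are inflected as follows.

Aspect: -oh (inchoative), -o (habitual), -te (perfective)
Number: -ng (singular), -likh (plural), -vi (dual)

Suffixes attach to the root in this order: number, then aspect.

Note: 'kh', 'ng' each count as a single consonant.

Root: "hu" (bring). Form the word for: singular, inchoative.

Attach number singular -ng → hung.
Attach aspect inchoative -oh → hungoh.

hungoh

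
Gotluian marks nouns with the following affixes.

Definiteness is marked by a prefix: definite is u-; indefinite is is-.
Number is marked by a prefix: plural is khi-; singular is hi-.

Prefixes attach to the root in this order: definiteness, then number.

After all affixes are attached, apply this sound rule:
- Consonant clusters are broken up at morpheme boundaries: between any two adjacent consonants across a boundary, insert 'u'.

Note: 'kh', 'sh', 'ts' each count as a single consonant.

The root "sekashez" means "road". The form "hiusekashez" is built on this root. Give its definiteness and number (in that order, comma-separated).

Segment: hi-u-sekashez.
definiteness: u- → definite.
number: hi- → singular.

definite, singular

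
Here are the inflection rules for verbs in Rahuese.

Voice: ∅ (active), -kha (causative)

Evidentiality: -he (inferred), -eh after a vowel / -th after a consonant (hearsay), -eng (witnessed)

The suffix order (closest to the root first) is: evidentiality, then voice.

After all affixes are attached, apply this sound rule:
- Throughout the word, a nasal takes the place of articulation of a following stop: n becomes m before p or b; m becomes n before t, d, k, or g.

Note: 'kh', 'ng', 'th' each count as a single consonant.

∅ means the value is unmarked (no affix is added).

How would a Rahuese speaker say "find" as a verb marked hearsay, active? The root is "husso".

hussoeh

Attach evidentiality hearsay -eh (after vowel 'o') → hussoeh.
voice = active: zero marking, form stays hussoeh.
Nasal assimilation: no change.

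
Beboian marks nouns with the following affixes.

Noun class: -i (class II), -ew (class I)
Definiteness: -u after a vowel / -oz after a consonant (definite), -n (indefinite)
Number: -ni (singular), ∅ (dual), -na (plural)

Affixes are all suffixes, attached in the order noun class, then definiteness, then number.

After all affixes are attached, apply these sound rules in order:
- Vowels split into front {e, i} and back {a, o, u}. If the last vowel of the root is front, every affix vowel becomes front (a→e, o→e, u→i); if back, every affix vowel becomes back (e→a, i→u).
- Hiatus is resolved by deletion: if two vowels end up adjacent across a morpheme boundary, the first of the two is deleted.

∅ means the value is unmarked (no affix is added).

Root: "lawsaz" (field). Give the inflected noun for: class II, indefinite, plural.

lawsazunna

Attach noun class class II -i → lawsazi.
Attach definiteness indefinite -n → lawsazin.
Attach number plural -na → lawsazinna.
Apply vowel harmony: lawsazinna → lawsazunna.
Vowel deletion: no change.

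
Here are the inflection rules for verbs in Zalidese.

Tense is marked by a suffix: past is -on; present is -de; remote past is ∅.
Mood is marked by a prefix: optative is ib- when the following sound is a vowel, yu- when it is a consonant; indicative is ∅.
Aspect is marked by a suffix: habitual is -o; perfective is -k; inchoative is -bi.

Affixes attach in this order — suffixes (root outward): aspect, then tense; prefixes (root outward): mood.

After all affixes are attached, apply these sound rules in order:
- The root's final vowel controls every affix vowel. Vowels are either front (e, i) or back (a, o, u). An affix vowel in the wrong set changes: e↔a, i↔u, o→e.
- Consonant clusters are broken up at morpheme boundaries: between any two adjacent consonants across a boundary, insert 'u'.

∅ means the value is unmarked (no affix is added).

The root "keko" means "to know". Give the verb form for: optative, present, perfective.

yukekokuda

Attach aspect perfective -k → kekok.
Attach mood optative yu- (before consonant 'k') → yukekok.
Attach tense present -de → yukekokde.
Apply vowel harmony: yukekokde → yukekokda.
Apply epenthesis: yukekokda → yukekokuda.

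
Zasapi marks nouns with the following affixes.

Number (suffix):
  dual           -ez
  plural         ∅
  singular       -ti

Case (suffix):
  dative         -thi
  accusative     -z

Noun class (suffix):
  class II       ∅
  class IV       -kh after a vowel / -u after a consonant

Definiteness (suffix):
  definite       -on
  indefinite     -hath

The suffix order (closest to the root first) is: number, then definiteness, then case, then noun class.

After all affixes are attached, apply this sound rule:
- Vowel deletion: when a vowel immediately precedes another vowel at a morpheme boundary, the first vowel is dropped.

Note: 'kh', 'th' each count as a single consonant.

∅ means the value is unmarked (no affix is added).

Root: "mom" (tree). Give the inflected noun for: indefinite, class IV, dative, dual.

momezhaththikh

Attach number dual -ez → momez.
Attach definiteness indefinite -hath → momezhath.
Attach case dative -thi → momezhaththi.
Attach noun class class IV -kh (after vowel 'i') → momezhaththikh.
Vowel deletion: no change.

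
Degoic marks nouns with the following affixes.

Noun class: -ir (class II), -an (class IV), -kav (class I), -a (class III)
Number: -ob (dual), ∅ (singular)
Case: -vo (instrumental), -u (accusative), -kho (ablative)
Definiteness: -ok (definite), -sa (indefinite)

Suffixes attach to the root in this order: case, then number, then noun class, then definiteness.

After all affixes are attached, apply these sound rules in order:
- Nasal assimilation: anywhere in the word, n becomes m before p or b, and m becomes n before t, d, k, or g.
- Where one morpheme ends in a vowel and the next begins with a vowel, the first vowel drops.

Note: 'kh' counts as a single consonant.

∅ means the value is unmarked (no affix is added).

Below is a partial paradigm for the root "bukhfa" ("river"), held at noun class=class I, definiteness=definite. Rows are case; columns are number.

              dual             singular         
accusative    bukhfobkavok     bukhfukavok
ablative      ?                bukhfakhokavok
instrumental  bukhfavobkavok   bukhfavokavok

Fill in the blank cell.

Attach case ablative -kho → bukhfakho.
Attach number dual -ob → bukhfakhoob.
Attach noun class class I -kav → bukhfakhoobkav.
Attach definiteness definite -ok → bukhfakhoobkavok.
Nasal assimilation: no change.
Apply vowel deletion: bukhfakhoobkavok → bukhfakhobkavok.

bukhfakhobkavok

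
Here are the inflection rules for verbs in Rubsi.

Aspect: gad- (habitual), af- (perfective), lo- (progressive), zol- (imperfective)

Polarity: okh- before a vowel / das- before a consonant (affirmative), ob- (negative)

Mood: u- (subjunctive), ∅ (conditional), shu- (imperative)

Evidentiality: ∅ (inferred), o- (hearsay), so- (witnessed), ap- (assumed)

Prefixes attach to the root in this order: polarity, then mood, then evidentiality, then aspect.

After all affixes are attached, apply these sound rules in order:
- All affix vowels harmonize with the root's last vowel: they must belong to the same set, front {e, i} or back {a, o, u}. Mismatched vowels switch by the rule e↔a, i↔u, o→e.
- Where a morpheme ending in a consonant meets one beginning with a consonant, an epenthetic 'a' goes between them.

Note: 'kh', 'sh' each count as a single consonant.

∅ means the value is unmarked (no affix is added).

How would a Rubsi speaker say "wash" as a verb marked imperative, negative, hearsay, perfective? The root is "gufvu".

afoshuobagufvu

Attach polarity negative ob- → obgufvu.
Attach mood imperative shu- → shuobgufvu.
Attach evidentiality hearsay o- → oshuobgufvu.
Attach aspect perfective af- → afoshuobgufvu.
Vowel harmony: no change.
Apply epenthesis: afoshuobgufvu → afoshuobagufvu.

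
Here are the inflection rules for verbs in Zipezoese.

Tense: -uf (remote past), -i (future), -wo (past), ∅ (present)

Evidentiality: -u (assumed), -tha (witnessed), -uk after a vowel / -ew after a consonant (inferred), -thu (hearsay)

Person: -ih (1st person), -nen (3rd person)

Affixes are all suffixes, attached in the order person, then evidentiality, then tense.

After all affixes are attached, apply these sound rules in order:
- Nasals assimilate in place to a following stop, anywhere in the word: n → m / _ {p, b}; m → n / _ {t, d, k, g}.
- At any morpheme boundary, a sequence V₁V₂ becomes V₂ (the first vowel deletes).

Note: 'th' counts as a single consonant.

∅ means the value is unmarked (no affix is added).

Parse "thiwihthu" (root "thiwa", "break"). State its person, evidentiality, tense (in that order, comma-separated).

1st person, hearsay, present

Segment: thiwa-ih-thu.
person: -ih → 1st person.
evidentiality: -thu → hearsay.
tense: ∅ → present.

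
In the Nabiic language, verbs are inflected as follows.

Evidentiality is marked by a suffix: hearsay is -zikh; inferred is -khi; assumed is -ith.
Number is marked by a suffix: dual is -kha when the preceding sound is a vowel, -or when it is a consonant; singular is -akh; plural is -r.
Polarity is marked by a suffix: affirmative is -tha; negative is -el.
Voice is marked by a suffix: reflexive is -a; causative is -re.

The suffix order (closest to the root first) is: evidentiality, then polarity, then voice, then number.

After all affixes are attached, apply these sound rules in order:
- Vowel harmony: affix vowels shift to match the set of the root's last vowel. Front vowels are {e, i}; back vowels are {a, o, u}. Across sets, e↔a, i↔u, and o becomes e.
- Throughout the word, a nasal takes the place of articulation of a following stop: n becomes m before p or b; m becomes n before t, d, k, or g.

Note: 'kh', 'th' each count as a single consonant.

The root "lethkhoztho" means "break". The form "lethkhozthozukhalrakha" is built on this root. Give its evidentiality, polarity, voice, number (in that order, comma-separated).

Segment: lethkhoztho-zikh-el-re-kha.
evidentiality: -zikh → hearsay.
polarity: -el → negative.
voice: -re → causative.
number: -kha/or → dual.

hearsay, negative, causative, dual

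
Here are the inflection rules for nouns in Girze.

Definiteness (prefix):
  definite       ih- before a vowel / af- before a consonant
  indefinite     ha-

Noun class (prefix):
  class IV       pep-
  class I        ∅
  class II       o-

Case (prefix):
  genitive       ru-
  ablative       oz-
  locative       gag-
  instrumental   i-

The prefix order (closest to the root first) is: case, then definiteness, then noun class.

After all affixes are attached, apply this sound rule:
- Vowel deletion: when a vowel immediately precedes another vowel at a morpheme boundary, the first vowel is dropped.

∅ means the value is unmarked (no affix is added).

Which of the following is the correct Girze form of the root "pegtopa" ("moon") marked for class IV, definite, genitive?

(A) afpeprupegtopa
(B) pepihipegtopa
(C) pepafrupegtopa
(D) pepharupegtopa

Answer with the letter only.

Attach case genitive ru- → rupegtopa.
Attach definiteness definite af- (before consonant 'r') → afrupegtopa.
Attach noun class class IV pep- → pepafrupegtopa.
Vowel deletion: no change.
So the correct form is pepafrupegtopa, option (C).
(B) pepihipegtopa is wrong: it uses instrumental instead of genitive for case.
(D) pepharupegtopa is wrong: it uses indefinite instead of definite for definiteness.
(A) afpeprupegtopa is wrong: it has the affixes in the wrong order.

C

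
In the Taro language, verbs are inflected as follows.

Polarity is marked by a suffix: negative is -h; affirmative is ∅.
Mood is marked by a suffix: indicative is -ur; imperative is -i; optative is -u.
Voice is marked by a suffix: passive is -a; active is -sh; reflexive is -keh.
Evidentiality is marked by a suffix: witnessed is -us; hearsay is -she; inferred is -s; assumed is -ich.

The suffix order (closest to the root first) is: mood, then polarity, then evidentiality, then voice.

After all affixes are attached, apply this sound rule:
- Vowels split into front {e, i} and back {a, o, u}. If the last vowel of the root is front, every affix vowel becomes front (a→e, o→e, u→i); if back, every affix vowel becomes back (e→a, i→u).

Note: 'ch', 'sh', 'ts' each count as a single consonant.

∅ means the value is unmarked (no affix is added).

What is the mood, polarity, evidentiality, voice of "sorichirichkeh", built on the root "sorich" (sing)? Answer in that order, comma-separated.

indicative, affirmative, assumed, reflexive

Segment: sorich-ur-ich-keh.
mood: -ur → indicative.
polarity: ∅ → affirmative.
evidentiality: -ich → assumed.
voice: -keh → reflexive.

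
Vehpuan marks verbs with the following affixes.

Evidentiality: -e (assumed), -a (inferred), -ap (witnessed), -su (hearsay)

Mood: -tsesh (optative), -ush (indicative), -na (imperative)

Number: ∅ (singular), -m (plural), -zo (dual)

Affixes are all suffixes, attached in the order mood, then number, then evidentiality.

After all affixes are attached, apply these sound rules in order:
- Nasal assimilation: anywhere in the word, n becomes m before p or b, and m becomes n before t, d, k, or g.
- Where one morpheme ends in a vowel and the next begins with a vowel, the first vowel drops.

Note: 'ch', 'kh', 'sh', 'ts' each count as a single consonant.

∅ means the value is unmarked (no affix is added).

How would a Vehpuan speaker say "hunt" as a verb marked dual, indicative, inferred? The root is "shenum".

shenumushza

Attach mood indicative -ush → shenumush.
Attach number dual -zo → shenumushzo.
Attach evidentiality inferred -a → shenumushzoa.
Nasal assimilation: no change.
Apply vowel deletion: shenumushzoa → shenumushza.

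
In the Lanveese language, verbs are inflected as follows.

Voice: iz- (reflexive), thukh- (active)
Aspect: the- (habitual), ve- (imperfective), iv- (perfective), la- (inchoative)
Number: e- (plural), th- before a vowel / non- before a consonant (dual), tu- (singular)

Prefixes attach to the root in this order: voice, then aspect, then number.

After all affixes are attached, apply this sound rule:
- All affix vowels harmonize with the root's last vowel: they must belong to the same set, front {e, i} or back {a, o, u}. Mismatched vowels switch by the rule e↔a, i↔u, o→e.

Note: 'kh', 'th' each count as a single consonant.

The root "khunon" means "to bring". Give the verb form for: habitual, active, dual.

nonthathukhkhunon

Attach voice active thukh- → thukhkhunon.
Attach aspect habitual the- → thethukhkhunon.
Attach number dual non- (before consonant 'th') → nonthethukhkhunon.
Apply vowel harmony: nonthethukhkhunon → nonthathukhkhunon.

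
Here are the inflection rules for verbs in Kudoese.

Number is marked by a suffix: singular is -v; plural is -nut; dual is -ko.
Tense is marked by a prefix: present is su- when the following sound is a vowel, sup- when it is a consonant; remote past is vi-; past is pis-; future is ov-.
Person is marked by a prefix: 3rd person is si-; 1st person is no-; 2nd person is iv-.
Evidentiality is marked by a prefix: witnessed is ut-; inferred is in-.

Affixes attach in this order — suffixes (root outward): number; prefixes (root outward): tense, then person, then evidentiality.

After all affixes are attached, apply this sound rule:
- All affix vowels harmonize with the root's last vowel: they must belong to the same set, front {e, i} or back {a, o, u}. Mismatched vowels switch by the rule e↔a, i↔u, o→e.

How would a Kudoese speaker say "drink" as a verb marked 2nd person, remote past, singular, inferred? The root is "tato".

Attach number singular -v → tatov.
Attach tense remote past vi- → vitatov.
Attach person 2nd person iv- → ivvitatov.
Attach evidentiality inferred in- → inivvitatov.
Apply vowel harmony: inivvitatov → unuvvutatov.

unuvvutatov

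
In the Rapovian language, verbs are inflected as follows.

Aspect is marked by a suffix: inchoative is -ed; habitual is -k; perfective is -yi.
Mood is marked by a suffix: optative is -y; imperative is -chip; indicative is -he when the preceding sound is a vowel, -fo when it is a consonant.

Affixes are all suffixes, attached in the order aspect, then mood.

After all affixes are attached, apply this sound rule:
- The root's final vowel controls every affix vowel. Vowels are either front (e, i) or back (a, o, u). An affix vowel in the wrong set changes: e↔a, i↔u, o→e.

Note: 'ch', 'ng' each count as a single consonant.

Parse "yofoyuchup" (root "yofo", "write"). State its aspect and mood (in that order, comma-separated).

perfective, imperative

Segment: yofo-yi-chip.
aspect: -yi → perfective.
mood: -chip → imperative.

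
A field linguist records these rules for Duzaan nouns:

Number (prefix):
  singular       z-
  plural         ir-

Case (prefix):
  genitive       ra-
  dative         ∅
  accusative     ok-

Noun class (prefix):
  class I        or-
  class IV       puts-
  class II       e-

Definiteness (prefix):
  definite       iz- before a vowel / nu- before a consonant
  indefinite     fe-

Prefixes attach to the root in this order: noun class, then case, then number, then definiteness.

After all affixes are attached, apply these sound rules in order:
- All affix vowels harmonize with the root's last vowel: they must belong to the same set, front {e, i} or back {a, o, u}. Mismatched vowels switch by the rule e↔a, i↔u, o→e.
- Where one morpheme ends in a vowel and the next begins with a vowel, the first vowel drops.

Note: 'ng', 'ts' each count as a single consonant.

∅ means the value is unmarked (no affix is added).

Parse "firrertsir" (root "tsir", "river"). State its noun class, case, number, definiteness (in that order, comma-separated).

Segment: fe-ir-ra-or-tsir.
noun class: or- → class I.
case: ra- → genitive.
number: ir- → plural.
definiteness: fe- → indefinite.

class I, genitive, plural, indefinite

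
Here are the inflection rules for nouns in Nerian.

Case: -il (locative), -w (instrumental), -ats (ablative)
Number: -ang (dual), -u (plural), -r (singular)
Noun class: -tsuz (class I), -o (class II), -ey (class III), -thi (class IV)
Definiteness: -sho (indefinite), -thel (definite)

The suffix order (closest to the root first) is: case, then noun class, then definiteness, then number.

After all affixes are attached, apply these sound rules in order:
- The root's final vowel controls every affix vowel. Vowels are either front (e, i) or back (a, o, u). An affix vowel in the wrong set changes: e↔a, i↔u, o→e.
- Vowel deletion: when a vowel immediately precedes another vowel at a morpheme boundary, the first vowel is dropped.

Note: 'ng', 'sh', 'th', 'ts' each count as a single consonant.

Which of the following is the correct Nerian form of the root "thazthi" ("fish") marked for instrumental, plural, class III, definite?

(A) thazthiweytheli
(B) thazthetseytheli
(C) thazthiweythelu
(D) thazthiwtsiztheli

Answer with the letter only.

Attach case instrumental -w → thazthiw.
Attach noun class class III -ey → thazthiwey.
Attach definiteness definite -thel → thazthiweythel.
Attach number plural -u → thazthiweythelu.
Apply vowel harmony: thazthiweythelu → thazthiweytheli.
Vowel deletion: no change.
So the correct form is thazthiweytheli, option (A).
(C) thazthiweythelu is wrong: it fails to apply the sound rule(s).
(B) thazthetseytheli is wrong: it uses ablative instead of instrumental for case.
(D) thazthiwtsiztheli is wrong: it uses class I instead of class III for noun class.

A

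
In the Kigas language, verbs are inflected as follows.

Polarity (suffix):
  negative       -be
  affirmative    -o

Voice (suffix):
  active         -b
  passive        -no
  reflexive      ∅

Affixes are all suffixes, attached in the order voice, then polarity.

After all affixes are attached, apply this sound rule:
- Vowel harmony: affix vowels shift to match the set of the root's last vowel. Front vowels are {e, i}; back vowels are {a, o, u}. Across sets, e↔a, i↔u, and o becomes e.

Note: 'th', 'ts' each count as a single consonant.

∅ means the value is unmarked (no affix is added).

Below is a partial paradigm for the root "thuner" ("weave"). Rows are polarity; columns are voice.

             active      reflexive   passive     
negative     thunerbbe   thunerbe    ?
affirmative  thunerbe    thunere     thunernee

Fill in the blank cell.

thunernebe

Attach voice passive -no → thunerno.
Attach polarity negative -be → thunernobe.
Apply vowel harmony: thunernobe → thunernebe.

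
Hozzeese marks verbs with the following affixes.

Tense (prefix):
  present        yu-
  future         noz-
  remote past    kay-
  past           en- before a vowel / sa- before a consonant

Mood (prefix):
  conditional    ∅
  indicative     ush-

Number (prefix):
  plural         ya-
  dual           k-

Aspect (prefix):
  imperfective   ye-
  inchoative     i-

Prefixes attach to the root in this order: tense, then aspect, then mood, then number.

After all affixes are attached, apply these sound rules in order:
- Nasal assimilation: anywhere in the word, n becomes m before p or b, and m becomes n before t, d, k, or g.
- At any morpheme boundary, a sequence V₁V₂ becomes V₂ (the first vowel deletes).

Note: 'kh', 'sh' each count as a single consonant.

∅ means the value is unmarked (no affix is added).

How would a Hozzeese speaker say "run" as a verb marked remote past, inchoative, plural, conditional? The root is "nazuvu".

yikaynazuvu

Attach tense remote past kay- → kaynazuvu.
Attach aspect inchoative i- → ikaynazuvu.
mood = conditional: zero marking, form stays ikaynazuvu.
Attach number plural ya- → yaikaynazuvu.
Nasal assimilation: no change.
Apply vowel deletion: yaikaynazuvu → yikaynazuvu.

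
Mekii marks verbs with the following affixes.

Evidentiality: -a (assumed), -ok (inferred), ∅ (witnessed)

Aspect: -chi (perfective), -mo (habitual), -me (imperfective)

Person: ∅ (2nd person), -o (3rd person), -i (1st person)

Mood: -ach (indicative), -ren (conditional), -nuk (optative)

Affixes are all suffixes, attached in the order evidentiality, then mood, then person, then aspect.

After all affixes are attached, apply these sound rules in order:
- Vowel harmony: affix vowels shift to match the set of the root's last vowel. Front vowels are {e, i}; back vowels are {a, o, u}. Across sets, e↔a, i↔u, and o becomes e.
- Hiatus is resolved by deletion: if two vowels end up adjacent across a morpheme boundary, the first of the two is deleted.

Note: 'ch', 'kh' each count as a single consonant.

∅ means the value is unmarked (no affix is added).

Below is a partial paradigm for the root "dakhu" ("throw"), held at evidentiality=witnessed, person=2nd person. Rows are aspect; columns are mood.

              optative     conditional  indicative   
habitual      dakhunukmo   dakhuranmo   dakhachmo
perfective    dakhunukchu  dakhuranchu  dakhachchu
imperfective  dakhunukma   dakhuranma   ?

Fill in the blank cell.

evidentiality = witnessed: zero marking, form stays dakhu.
Attach mood indicative -ach → dakhuach.
person = 2nd person: zero marking, form stays dakhuach.
Attach aspect imperfective -me → dakhuachme.
Apply vowel harmony: dakhuachme → dakhuachma.
Apply vowel deletion: dakhuachma → dakhachma.

dakhachma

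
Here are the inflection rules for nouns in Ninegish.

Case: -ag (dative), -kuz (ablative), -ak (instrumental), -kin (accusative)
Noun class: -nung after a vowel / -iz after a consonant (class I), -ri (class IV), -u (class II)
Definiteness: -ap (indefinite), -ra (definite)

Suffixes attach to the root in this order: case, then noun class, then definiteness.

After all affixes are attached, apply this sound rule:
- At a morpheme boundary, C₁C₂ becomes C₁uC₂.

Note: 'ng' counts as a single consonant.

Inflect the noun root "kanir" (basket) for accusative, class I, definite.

Attach case accusative -kin → kanirkin.
Attach noun class class I -iz (after consonant 'n') → kanirkiniz.
Attach definiteness definite -ra → kanirkinizra.
Apply epenthesis: kanirkinizra → kanirukinizura.

kanirukinizura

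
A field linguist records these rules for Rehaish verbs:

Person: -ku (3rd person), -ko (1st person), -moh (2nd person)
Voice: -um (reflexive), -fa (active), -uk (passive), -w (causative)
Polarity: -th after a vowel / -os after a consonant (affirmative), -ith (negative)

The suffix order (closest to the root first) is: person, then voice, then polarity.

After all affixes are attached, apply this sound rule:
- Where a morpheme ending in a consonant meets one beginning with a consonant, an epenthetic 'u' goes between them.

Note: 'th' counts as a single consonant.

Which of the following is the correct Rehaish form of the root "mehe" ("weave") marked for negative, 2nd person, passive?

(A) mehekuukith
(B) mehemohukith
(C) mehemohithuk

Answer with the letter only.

Attach person 2nd person -moh → mehemoh.
Attach voice passive -uk → mehemohuk.
Attach polarity negative -ith → mehemohukith.
Epenthesis: no change.
So the correct form is mehemohukith, option (B).
(C) mehemohithuk is wrong: it has the affixes in the wrong order.
(A) mehekuukith is wrong: it uses 3rd person instead of 2nd person for person.

B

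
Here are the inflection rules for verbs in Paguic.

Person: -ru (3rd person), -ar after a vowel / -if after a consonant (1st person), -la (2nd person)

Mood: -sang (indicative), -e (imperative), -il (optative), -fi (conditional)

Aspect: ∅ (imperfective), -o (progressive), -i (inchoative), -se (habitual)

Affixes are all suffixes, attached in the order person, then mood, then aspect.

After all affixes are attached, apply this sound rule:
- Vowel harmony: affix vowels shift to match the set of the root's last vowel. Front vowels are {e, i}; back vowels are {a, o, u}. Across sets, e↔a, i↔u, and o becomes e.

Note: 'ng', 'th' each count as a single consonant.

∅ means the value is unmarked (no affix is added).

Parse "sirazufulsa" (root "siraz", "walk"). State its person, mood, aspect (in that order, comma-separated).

Segment: siraz-if-il-se.
person: -ar/if → 1st person.
mood: -il → optative.
aspect: -se → habitual.

1st person, optative, habitual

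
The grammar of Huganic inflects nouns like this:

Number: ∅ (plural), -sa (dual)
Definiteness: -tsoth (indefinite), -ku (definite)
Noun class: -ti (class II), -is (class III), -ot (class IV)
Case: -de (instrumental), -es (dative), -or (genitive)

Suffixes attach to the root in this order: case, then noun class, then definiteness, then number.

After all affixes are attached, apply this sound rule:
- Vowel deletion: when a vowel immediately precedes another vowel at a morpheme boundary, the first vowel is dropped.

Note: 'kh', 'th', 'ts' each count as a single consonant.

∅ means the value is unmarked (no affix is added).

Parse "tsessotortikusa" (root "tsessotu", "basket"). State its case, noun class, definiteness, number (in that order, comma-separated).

Segment: tsessotu-or-ti-ku-sa.
case: -or → genitive.
noun class: -ti → class II.
definiteness: -ku → definite.
number: -sa → dual.

genitive, class II, definite, dual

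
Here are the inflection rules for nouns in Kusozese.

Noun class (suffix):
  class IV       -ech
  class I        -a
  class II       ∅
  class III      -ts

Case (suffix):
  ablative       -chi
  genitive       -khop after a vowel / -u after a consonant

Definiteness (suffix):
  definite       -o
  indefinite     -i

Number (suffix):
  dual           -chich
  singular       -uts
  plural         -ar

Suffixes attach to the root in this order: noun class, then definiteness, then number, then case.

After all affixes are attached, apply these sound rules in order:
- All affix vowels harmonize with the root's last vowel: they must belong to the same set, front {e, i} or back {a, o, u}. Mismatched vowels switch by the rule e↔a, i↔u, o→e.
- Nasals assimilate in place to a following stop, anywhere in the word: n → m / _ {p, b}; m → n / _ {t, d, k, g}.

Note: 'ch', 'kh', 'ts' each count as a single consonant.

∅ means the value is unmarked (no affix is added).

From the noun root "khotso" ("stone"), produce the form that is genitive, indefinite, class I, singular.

khotsoauutsu

Attach noun class class I -a → khotsoa.
Attach definiteness indefinite -i → khotsoai.
Attach number singular -uts → khotsoaiuts.
Attach case genitive -u (after consonant 'ts') → khotsoaiutsu.
Apply vowel harmony: khotsoaiutsu → khotsoauutsu.
Nasal assimilation: no change.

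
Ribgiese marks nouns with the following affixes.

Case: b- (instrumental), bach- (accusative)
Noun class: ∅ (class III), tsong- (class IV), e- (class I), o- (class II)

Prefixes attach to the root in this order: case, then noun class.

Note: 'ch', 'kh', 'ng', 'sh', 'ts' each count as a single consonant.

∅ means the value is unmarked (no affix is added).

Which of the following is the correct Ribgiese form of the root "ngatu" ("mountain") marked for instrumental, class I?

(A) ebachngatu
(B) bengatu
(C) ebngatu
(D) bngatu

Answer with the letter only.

C

Attach case instrumental b- → bngatu.
Attach noun class class I e- → ebngatu.
So the correct form is ebngatu, option (C).
(B) bengatu is wrong: it has the affixes in the wrong order.
(D) bngatu is wrong: it uses class III instead of class I for noun class.
(A) ebachngatu is wrong: it uses accusative instead of instrumental for case.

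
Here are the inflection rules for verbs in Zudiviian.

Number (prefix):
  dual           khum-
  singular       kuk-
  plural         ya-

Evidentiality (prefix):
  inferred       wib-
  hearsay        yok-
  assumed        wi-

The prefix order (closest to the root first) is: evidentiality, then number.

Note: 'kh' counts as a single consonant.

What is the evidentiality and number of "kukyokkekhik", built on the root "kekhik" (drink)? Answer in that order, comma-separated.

hearsay, singular

Segment: kuk-yok-kekhik.
evidentiality: yok- → hearsay.
number: kuk- → singular.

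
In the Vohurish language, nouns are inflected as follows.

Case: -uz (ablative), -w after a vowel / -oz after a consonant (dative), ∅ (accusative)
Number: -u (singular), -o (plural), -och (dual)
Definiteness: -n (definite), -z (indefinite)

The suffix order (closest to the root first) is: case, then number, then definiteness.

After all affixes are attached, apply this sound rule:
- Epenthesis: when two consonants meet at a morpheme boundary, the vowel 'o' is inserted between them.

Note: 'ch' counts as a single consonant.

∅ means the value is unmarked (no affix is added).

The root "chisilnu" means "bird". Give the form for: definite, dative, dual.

chisilnuwochon

Attach case dative -w (after vowel 'u') → chisilnuw.
Attach number dual -och → chisilnuwoch.
Attach definiteness definite -n → chisilnuwochn.
Apply epenthesis: chisilnuwochn → chisilnuwochon.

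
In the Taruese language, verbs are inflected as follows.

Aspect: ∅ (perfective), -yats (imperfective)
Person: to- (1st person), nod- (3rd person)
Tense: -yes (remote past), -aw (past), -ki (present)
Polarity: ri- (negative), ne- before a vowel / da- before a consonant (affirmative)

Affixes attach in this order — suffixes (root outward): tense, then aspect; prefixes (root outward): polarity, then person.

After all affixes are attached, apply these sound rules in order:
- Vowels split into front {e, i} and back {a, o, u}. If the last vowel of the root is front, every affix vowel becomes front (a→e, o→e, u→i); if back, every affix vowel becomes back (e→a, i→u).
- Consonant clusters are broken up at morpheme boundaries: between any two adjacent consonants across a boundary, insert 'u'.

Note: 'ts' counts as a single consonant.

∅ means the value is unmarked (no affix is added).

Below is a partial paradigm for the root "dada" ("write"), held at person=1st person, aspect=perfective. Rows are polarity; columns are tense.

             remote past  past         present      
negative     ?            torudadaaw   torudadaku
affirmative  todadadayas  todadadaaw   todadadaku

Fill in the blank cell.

Attach polarity negative ri- → ridada.
Attach person 1st person to- → toridada.
Attach tense remote past -yes → toridadayes.
aspect = perfective: zero marking, form stays toridadayes.
Apply vowel harmony: toridadayes → torudadayas.
Epenthesis: no change.

torudadayas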